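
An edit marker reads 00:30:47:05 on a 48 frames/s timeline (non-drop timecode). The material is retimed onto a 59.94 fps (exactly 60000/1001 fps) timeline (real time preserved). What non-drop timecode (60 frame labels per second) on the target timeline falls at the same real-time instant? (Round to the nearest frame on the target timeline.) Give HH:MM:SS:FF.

Source frame index: (0×3600 + 30×60 + 47) × 48 + 5 = 88661.
Real time: 88661 / (48) = 88661/48 s.
Target frame: (88661/48) × (60000/1001) = 110826250/1001 ≈ 110715.534 → 110716.
At 60 labels/s: frame 110716 → 00:30:45:16.

00:30:45:16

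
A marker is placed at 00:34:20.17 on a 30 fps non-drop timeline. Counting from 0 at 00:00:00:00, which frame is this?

Total seconds to the label: (0 × 3600 + 34 × 60 + 20) = 2060.
Frame index = 2060 × 30 + 17 = 61817.

frame 61817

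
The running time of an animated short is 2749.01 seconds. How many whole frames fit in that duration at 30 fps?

82470 frames

Frames = 2749.01 × 30 = 824703/10 ≈ 82470.3000.
Complete frames: 82470.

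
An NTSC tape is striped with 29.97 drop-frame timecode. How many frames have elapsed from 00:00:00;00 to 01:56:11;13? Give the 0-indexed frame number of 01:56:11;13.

As if non-drop at 30 labels/s: (1 × 3600 + 56 × 60 + 11) × 30 + 13 = 209143.
Minute boundaries passed: 116; those not divisible by 10: 116 − 11 = 105; dropped labels = 2 × 105 = 210.
Actual frame index = 209143 − 210 = 208933.

208933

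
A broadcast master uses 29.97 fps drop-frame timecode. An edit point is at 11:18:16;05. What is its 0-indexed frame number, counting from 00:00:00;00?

Complete 10-minute blocks: 67, each 17982 frames → 1204794.
Remaining 8 whole minutes in the current block: 1800 + 7 × 1798 = 14386 frames.
Within the current minute: 16 × 30 + 5 − 2 = 483 (labels ;00/;01 skipped at this minute). Total = 1204794 + 14386 + 483 = 1219663.

1219663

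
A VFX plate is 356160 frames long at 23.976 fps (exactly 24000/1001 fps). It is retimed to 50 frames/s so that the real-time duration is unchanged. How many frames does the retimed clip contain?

742742 frames

Target frames = source frames × (target rate / source rate) = 356160 × (50)/(24000/1001) = 356160 × 1001/480 = 742742.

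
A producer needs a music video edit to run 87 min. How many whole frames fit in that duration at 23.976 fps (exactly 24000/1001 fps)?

125154 frames

87 min = 5220 s.
Frames = 5220 × 24000/1001 = 125280000/1001 ≈ 125154.8452.
Complete frames: 125154.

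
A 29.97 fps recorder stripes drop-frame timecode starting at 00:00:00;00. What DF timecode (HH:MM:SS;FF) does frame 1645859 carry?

15:15:16;27

Each 10-minute DF block holds 10 × 60 × 30 − 9 × 2 = 17982 frames. 1645859 ÷ 17982 → 91 full blocks, remainder 9497.
Within the partial block the first minute is 1800 frames and each further minute 1798, so 5 further minute boundaries passed. Total skipped labels = 18 × 91 + 2 × 5 = 1648.
Non-drop label index = 1645859 + 1648 = 1647507; at 30 labels/s that is 15:15:16:27, i.e. DF 15:15:16;27.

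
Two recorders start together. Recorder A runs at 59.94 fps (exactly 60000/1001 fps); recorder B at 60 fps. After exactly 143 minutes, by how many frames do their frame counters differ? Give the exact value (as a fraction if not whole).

143 min = 8580 s.
A emits 60000/1001 × 8580 = 3600000/7 frames; B emits 60 × 8580 = 514800.
Difference = 3600/7 frames (≈ 514.2857); B is ahead of A.

3600/7 frames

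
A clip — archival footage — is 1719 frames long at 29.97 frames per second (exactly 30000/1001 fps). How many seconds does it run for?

Running time = 1719 / (30000/1001) = 57.3573 s.

57.3573 seconds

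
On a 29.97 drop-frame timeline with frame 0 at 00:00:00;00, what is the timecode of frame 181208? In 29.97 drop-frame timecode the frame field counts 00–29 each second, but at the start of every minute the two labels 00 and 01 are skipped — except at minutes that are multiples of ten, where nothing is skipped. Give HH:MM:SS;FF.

Ten DF minutes hold 17982 frames, so frame 181208 lies in block 10 (frames 179820–197801) with 1388 frames into that block.
The block's first minute is 1800 frames and the rest 1798 each; 1388 frames reaches minute 0, so 10 × 18 + 0 × 2 = 180 labels have been skipped so far.
Adding those back, label number 181208 + 180 = 181388 at 30 labels/s is 6046 s + 8 f = 1 h 40 min 46 s frame 8, i.e. 01:40:46;08.

01:40:46;08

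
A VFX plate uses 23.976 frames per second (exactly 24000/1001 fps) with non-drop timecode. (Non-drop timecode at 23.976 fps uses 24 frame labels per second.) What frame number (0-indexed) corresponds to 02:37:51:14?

227318

Total seconds to the label: (2 × 3600 + 37 × 60 + 51) = 9471.
Frame index = 9471 × 24 + 14 = 227318.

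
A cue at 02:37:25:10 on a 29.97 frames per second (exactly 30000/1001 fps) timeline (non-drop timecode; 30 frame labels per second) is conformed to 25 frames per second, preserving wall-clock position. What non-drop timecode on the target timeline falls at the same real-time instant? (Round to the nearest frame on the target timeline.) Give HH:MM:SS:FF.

Source frame index: (2×3600 + 37×60 + 25) × 30 + 10 = 283360.
Real time: 283360 / (30000/1001) = 3545542/375 s.
Target frame: (3545542/375) × (25) = 3545542/15 ≈ 236369.467 → 236369.
At 25 labels/s: frame 236369 → 02:37:34:19.

02:37:34:19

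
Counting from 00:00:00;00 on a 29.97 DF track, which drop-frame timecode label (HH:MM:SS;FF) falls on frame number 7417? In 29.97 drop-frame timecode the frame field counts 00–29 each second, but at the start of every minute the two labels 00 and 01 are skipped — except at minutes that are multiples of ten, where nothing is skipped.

00:04:07;15

Ten DF minutes hold 17982 frames, so frame 7417 lies in block 0 (frames 0–17981) with 7417 frames into that block.
The block's first minute is 1800 frames and the rest 1798 each; 7417 frames reaches minute 4, so 0 × 18 + 4 × 2 = 8 labels have been skipped so far.
Adding those back, label number 7417 + 8 = 7425 at 30 labels/s is 247 s + 15 f = 0 h 4 min 7 s frame 15, i.e. 00:04:07;15.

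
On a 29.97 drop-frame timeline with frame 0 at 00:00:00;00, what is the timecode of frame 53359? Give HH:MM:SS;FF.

Ten DF minutes hold 17982 frames, so frame 53359 lies in block 2 (frames 35964–53945) with 17395 frames into that block.
The block's first minute is 1800 frames and the rest 1798 each; 17395 frames reaches minute 9, so 2 × 18 + 9 × 2 = 54 labels have been skipped so far.
Adding those back, label number 53359 + 54 = 53413 at 30 labels/s is 1780 s + 13 f = 0 h 29 min 40 s frame 13, i.e. 00:29:40;13.

00:29:40;13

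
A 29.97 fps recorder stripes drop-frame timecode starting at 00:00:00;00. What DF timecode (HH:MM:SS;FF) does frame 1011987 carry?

Each 10-minute DF block holds 10 × 60 × 30 − 9 × 2 = 17982 frames. 1011987 ÷ 17982 → 56 full blocks, remainder 4995.
Within the partial block the first minute is 1800 frames and each further minute 1798, so 2 further minute boundaries passed. Total skipped labels = 18 × 56 + 2 × 2 = 1012.
Non-drop label index = 1011987 + 1012 = 1012999; at 30 labels/s that is 09:22:46:19, i.e. DF 09:22:46;19.

09:22:46;19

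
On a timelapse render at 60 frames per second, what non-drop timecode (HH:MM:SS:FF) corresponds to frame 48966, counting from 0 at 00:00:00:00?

48966 ÷ 60 = 816 full seconds, remainder 6 frames.
816 s = 0 h 13 min 36 s.
Timecode: 00:13:36:06.

00:13:36:06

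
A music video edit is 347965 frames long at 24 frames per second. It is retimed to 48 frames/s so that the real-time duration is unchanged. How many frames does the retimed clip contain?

Target frames = source frames × (target rate / source rate) = 347965 × (48)/(24) = 347965 × 2 = 695930.

695930 frames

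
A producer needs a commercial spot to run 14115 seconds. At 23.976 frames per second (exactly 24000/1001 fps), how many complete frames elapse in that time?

338421 frames

Frames = 14115 × 24000/1001 = 338760000/1001 ≈ 338421.5784.
Complete frames: 338421.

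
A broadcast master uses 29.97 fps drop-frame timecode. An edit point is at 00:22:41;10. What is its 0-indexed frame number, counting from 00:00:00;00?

Complete 10-minute blocks: 2, each 17982 frames → 35964.
Remaining 2 whole minutes in the current block: 1800 + 1 × 1798 = 3598 frames.
Within the current minute: 41 × 30 + 10 − 2 = 1238 (labels ;00/;01 skipped at this minute). Total = 35964 + 3598 + 1238 = 40800.

40800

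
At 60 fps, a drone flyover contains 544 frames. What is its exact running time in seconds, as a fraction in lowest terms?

Running time = 544 ÷ (60) = 544 × 1/60 = 136/15 s.

136/15 seconds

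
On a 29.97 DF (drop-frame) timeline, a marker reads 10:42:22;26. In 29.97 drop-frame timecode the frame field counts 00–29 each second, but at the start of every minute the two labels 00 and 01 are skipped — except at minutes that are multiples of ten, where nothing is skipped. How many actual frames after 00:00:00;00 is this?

Complete 10-minute blocks: 64, each 17982 frames → 1150848.
Remaining 2 whole minutes in the current block: 1800 + 1 × 1798 = 3598 frames.
Within the current minute: 22 × 30 + 26 − 2 = 684 (labels ;00/;01 skipped at this minute). Total = 1150848 + 3598 + 684 = 1155130.

1155130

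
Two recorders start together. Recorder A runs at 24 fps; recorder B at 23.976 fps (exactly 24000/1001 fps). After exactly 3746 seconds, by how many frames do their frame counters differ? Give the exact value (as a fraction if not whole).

89904/1001 frames

A emits 24 × 3746 = 89904 frames; B emits 24000/1001 × 3746 = 89904000/1001.
Difference = 89904/1001 frames (≈ 89.8142); B is behind A.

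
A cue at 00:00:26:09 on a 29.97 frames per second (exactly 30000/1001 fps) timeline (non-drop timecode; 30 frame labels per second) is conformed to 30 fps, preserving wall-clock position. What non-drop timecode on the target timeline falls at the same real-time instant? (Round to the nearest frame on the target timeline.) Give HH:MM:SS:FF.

00:00:26:10

Source frame index: (0×3600 + 0×60 + 26) × 30 + 9 = 789.
Real time: 789 / (30000/1001) = 263263/10000 s.
Target frame: (263263/10000) × (30) = 789789/1000 ≈ 789.789 → 790.
At 30 labels/s: frame 790 → 00:00:26:10.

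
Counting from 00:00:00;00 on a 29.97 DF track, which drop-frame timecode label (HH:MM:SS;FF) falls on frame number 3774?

Ten DF minutes hold 17982 frames, so frame 3774 lies in block 0 (frames 0–17981) with 3774 frames into that block.
The block's first minute is 1800 frames and the rest 1798 each; 3774 frames reaches minute 2, so 0 × 18 + 2 × 2 = 4 labels have been skipped so far.
Adding those back, label number 3774 + 4 = 3778 at 30 labels/s is 125 s + 28 f = 0 h 2 min 5 s frame 28, i.e. 00:02:05;28.

00:02:05;28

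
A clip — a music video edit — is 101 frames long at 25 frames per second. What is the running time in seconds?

4.04 seconds

Running time = 101 / (25) = 4.04 s.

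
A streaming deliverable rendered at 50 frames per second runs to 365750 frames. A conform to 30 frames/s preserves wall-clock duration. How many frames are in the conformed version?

219450 frames

Target frames = source frames × (target rate / source rate) = 365750 × (30)/(50) = 365750 × 3/5 = 219450.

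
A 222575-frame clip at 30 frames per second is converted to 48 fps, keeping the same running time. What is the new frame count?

Target frames = source frames × (target rate / source rate) = 222575 × (48)/(30) = 222575 × 8/5 = 356120.

356120 frames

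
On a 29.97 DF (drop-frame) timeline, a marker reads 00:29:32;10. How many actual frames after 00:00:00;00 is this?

53116

As if non-drop at 30 labels/s: (0 × 3600 + 29 × 60 + 32) × 30 + 10 = 53170.
Minute boundaries passed: 29; those not divisible by 10: 29 − 2 = 27; dropped labels = 2 × 27 = 54.
Actual frame index = 53170 − 54 = 53116.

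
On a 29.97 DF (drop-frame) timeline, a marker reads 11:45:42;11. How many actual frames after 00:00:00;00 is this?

1269001

Complete 10-minute blocks: 70, each 17982 frames → 1258740.
Remaining 5 whole minutes in the current block: 1800 + 4 × 1798 = 8992 frames.
Within the current minute: 42 × 30 + 11 − 2 = 1269 (labels ;00/;01 skipped at this minute). Total = 1258740 + 8992 + 1269 = 1269001.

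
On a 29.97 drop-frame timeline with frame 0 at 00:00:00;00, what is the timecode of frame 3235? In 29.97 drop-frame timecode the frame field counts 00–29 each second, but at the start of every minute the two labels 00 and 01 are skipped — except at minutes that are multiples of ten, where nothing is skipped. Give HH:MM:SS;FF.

Ten DF minutes hold 17982 frames, so frame 3235 lies in block 0 (frames 0–17981) with 3235 frames into that block.
The block's first minute is 1800 frames and the rest 1798 each; 3235 frames reaches minute 1, so 0 × 18 + 1 × 2 = 2 labels have been skipped so far.
Adding those back, label number 3235 + 2 = 3237 at 30 labels/s is 107 s + 27 f = 0 h 1 min 47 s frame 27, i.e. 00:01:47;27.

00:01:47;27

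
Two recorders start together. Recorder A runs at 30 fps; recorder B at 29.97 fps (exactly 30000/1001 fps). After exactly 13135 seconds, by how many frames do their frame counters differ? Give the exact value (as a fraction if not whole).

A emits 30 × 13135 = 394050 frames; B emits 30000/1001 × 13135 = 394050000/1001.
Difference = 394050/1001 frames (≈ 393.6563); B is behind A.

394050/1001 frames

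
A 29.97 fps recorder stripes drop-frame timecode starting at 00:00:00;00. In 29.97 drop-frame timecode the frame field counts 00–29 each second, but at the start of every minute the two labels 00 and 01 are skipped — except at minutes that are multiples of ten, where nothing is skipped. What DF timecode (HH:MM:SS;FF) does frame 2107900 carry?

Each 10-minute DF block holds 10 × 60 × 30 − 9 × 2 = 17982 frames. 2107900 ÷ 17982 → 117 full blocks, remainder 4006.
Within the partial block the first minute is 1800 frames and each further minute 1798, so 2 further minute boundaries passed. Total skipped labels = 18 × 117 + 2 × 2 = 2110.
Non-drop label index = 2107900 + 2110 = 2110010; at 30 labels/s that is 19:32:13:20, i.e. DF 19:32:13;20.

19:32:13;20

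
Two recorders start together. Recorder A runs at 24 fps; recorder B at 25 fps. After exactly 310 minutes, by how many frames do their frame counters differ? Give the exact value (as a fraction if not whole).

310 min = 18600 s.
A emits 24 × 18600 = 446400 frames; B emits 25 × 18600 = 465000.
Difference = 18600 frames; B is ahead of A.

18600 frames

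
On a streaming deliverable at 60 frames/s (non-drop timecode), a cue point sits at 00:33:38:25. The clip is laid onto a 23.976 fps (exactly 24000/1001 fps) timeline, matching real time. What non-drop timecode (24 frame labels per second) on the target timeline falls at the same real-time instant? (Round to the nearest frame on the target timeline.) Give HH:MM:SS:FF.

00:33:36:10

Source frame index: (0×3600 + 33×60 + 38) × 60 + 25 = 121105.
Real time: 121105 / (60) = 24221/12 s.
Target frame: (24221/12) × (24000/1001) = 48442000/1001 ≈ 48393.606 → 48394.
At 24 labels/s: frame 48394 → 00:33:36:10.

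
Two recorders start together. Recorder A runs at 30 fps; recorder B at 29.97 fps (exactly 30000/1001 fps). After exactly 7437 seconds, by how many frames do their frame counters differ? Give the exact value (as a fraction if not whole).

223110/1001 frames

A emits 30 × 7437 = 223110 frames; B emits 30000/1001 × 7437 = 223110000/1001.
Difference = 223110/1001 frames (≈ 222.8871); B is behind A.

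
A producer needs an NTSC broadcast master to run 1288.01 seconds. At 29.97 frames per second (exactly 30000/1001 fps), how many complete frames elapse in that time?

38601 frames

Frames = 1288.01 × 30000/1001 = 38640300/1001 ≈ 38601.6983.
Complete frames: 38601.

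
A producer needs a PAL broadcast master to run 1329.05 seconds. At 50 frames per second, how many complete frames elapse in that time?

Frames = 1329.05 × 50 = 132905/2 ≈ 66452.5000.
Complete frames: 66452.

66452 frames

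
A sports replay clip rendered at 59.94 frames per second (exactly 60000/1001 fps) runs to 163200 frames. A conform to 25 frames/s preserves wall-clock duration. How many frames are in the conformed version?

68068 frames

Target frames = source frames × (target rate / source rate) = 163200 × (25)/(60000/1001) = 163200 × 1001/2400 = 68068.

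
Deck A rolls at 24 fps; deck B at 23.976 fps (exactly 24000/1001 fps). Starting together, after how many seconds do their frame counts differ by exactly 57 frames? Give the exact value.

2377.375 seconds

The gap grows by |24000/1001 − 24| = 24/1001 frames per second.
Time for a 57-frame gap: 57 ÷ (24/1001) = 2377.375 s.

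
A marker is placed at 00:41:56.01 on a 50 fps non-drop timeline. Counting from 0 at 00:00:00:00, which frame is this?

125801

Total seconds to the label: (0 × 3600 + 41 × 60 + 56) = 2516.
Frame index = 2516 × 50 + 1 = 125801.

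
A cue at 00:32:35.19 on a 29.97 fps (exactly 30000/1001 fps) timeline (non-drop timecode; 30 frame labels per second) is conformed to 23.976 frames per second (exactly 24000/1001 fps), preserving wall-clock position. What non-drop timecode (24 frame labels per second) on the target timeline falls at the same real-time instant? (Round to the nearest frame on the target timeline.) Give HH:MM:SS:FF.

00:32:35:15

Source frame index: (0×3600 + 32×60 + 35) × 30 + 19 = 58669.
Real time: 58669 / (30000/1001) = 58727669/30000 s.
Target frame: (58727669/30000) × (24000/1001) = 234676/5 ≈ 46935.200 → 46935.
At 24 labels/s: frame 46935 → 00:32:35:15.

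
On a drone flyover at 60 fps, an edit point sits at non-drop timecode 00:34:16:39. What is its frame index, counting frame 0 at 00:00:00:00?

Total seconds to the label: (0 × 3600 + 34 × 60 + 16) = 2056.
Frame index = 2056 × 60 + 39 = 123399.

frame 123399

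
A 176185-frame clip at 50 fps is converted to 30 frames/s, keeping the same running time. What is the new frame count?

Target frames = source frames × (target rate / source rate) = 176185 × (30)/(50) = 176185 × 3/5 = 105711.

105711 frames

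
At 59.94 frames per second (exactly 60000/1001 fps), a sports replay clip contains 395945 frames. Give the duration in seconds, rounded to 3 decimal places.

6605.682 seconds

Running time = 395945 × 1001/60000 = 79268189/12000 s ≈ 6605.682 s.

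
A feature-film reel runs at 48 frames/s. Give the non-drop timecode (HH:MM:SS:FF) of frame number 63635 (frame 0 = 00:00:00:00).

00:22:05:35

63635 ÷ 48 = 1325 full seconds, remainder 35 frames.
1325 s = 0 h 22 min 5 s.
Timecode: 00:22:05:35.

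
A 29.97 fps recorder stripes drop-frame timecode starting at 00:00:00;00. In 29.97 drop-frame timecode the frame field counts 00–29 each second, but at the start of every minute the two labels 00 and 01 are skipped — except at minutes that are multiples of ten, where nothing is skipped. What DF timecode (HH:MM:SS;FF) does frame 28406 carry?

Ten DF minutes hold 17982 frames, so frame 28406 lies in block 1 (frames 17982–35963) with 10424 frames into that block.
The block's first minute is 1800 frames and the rest 1798 each; 10424 frames reaches minute 5, so 1 × 18 + 5 × 2 = 28 labels have been skipped so far.
Adding those back, label number 28406 + 28 = 28434 at 30 labels/s is 947 s + 24 f = 0 h 15 min 47 s frame 24, i.e. 00:15:47;24.

00:15:47;24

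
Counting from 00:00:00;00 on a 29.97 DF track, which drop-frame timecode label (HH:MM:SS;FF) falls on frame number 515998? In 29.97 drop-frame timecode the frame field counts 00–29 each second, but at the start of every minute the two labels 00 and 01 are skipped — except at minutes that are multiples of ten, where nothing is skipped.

04:46:57;04

Each 10-minute DF block holds 10 × 60 × 30 − 9 × 2 = 17982 frames. 515998 ÷ 17982 → 28 full blocks, remainder 12502.
Within the partial block the first minute is 1800 frames and each further minute 1798, so 6 further minute boundaries passed. Total skipped labels = 18 × 28 + 2 × 6 = 516.
Non-drop label index = 515998 + 516 = 516514; at 30 labels/s that is 04:46:57:04, i.e. DF 04:46:57;04.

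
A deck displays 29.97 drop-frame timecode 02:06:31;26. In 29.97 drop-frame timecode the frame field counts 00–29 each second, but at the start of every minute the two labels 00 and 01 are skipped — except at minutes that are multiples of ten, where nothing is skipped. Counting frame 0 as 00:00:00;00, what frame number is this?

227528

Complete 10-minute blocks: 12, each 17982 frames → 215784.
Remaining 6 whole minutes in the current block: 1800 + 5 × 1798 = 10790 frames.
Within the current minute: 31 × 30 + 26 − 2 = 954 (labels ;00/;01 skipped at this minute). Total = 215784 + 10790 + 954 = 227528.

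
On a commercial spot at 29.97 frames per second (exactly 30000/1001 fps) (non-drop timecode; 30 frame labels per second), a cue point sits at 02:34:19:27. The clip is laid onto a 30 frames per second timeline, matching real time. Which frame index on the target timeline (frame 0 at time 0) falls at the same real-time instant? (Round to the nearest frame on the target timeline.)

Source frame index: (2×3600 + 34×60 + 19) × 30 + 27 = 277797.
Real time: 277797 / (30000/1001) = 92691599/10000 s.
Target frame: (92691599/10000) × (30) = 278074797/1000 ≈ 278074.797 → 278075.

frame 278075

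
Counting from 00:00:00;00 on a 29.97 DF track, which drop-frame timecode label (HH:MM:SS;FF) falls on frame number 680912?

Ten DF minutes hold 17982 frames, so frame 680912 lies in block 37 (frames 665334–683315) with 15578 frames into that block.
The block's first minute is 1800 frames and the rest 1798 each; 15578 frames reaches minute 8, so 37 × 18 + 8 × 2 = 682 labels have been skipped so far.
Adding those back, label number 680912 + 682 = 681594 at 30 labels/s is 22719 s + 24 f = 6 h 18 min 39 s frame 24, i.e. 06:18:39;24.

06:18:39;24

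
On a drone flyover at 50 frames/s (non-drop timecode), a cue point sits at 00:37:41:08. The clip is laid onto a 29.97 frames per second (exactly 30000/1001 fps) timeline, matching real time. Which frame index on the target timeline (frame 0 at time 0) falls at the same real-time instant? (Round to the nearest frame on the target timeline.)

Source frame index: (0×3600 + 37×60 + 41) × 50 + 8 = 113058.
Real time: 113058 / (50) = 56529/25 s.
Target frame: (56529/25) × (30000/1001) = 6166800/91 ≈ 67767.033 → 67767.

frame 67767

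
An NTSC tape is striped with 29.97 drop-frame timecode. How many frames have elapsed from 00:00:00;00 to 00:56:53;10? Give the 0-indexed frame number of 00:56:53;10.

102298

Complete 10-minute blocks: 5, each 17982 frames → 89910.
Remaining 6 whole minutes in the current block: 1800 + 5 × 1798 = 10790 frames.
Within the current minute: 53 × 30 + 10 − 2 = 1598 (labels ;00/;01 skipped at this minute). Total = 89910 + 10790 + 1598 = 102298.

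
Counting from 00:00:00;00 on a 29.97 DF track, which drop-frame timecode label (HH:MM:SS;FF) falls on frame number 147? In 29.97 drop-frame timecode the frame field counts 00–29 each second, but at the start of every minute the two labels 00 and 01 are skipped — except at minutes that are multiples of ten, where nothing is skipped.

Ten DF minutes hold 17982 frames, so frame 147 lies in block 0 (frames 0–17981) with 147 frames into that block.
The block's first minute is 1800 frames and the rest 1798 each; 147 frames reaches minute 0, so 0 × 18 + 0 × 2 = 0 labels have been skipped so far.
Adding those back, label number 147 + 0 = 147 at 30 labels/s is 4 s + 27 f = 0 h 0 min 4 s frame 27, i.e. 00:00:04;27.

00:00:04;27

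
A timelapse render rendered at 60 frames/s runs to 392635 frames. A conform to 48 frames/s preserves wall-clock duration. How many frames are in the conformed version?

314108 frames

Target frames = source frames × (target rate / source rate) = 392635 × (48)/(60) = 392635 × 4/5 = 314108.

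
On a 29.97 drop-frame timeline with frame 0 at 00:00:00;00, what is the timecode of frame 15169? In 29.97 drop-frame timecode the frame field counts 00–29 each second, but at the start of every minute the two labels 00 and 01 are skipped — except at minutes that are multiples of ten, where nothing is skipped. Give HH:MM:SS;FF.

Each 10-minute DF block holds 10 × 60 × 30 − 9 × 2 = 17982 frames. 15169 ÷ 17982 → 0 full blocks, remainder 15169.
Within the partial block the first minute is 1800 frames and each further minute 1798, so 8 further minute boundaries passed. Total skipped labels = 18 × 0 + 2 × 8 = 16.
Non-drop label index = 15169 + 16 = 15185; at 30 labels/s that is 00:08:26:05, i.e. DF 00:08:26;05.

00:08:26;05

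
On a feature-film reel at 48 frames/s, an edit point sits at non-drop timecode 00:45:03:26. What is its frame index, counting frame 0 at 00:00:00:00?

Total seconds to the label: (0 × 3600 + 45 × 60 + 3) = 2703.
Frame index = 2703 × 48 + 26 = 129770.

frame 129770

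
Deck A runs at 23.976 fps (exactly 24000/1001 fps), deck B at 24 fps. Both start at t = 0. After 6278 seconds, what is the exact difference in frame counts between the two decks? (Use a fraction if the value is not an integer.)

150672/1001 frames

A emits 24000/1001 × 6278 = 150672000/1001 frames; B emits 24 × 6278 = 150672.
Difference = 150672/1001 frames (≈ 150.5215); B is ahead of A.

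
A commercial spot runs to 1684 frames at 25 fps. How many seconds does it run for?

67.36 seconds

Running time = 1684 / (25) = 67.36 s.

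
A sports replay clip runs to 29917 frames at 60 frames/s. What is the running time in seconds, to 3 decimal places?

Running time = 29917 × 1/60 = 29917/60 s ≈ 498.617 s.

498.617 seconds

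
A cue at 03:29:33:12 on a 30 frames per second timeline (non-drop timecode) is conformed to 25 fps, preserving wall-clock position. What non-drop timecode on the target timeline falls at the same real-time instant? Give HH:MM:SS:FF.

03:29:33:10

Source frame index: (3×3600 + 29×60 + 33) × 30 + 12 = 377202.
Real time: 377202 / (30) = 62867/5 s.
Target frame: (62867/5) × (25) = 314335.
At 25 labels/s: frame 314335 → 03:29:33:10.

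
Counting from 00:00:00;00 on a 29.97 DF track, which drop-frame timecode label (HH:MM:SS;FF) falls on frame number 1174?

Each 10-minute DF block holds 10 × 60 × 30 − 9 × 2 = 17982 frames. 1174 ÷ 17982 → 0 full blocks, remainder 1174.
Within the partial block the first minute is 1800 frames and each further minute 1798, so 0 further minute boundaries passed. Total skipped labels = 18 × 0 + 2 × 0 = 0.
Non-drop label index = 1174 + 0 = 1174; at 30 labels/s that is 00:00:39:04, i.e. DF 00:00:39;04.

00:00:39;04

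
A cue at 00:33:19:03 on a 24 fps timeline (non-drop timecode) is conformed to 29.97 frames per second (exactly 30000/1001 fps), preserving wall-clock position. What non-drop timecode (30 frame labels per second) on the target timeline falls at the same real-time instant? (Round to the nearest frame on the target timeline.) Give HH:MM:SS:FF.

Source frame index: (0×3600 + 33×60 + 19) × 24 + 3 = 47979.
Real time: 47979 / (24) = 15993/8 s.
Target frame: (15993/8) × (30000/1001) = 59973750/1001 ≈ 59913.836 → 59914.
At 30 labels/s: frame 59914 → 00:33:17:04.

00:33:17:04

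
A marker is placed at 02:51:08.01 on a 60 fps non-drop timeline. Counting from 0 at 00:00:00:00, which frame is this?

616081

Total seconds to the label: (2 × 3600 + 51 × 60 + 8) = 10268.
Frame index = 10268 × 60 + 1 = 616081.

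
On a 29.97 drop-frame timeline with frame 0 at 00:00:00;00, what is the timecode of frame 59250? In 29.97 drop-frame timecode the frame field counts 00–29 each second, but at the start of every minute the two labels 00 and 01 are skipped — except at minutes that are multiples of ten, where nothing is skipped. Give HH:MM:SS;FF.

00:32:56;28

Ten DF minutes hold 17982 frames, so frame 59250 lies in block 3 (frames 53946–71927) with 5304 frames into that block.
The block's first minute is 1800 frames and the rest 1798 each; 5304 frames reaches minute 2, so 3 × 18 + 2 × 2 = 58 labels have been skipped so far.
Adding those back, label number 59250 + 58 = 59308 at 30 labels/s is 1976 s + 28 f = 0 h 32 min 56 s frame 28, i.e. 00:32:56;28.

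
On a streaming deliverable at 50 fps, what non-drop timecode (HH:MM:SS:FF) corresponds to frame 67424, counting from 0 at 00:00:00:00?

67424 ÷ 50 = 1348 full seconds, remainder 24 frames.
1348 s = 0 h 22 min 28 s.
Timecode: 00:22:28:24.

00:22:28:24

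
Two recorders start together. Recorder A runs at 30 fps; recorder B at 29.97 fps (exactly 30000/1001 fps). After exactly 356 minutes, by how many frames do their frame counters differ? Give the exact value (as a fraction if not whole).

640800/1001 frames

356 min = 21360 s.
A emits 30 × 21360 = 640800 frames; B emits 30000/1001 × 21360 = 640800000/1001.
Difference = 640800/1001 frames (≈ 640.1598); B is behind A.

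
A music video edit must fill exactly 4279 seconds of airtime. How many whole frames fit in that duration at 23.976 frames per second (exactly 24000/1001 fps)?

Frames = 4279 × 24000/1001 = 9336000/91 ≈ 102593.4066.
Complete frames: 102593.

102593 frames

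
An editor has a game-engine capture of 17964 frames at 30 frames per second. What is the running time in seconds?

598.8 seconds

Running time = 17964 / (30) = 598.8 s.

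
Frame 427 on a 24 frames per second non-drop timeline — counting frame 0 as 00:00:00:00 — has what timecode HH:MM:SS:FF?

00:00:17:19

427 ÷ 24 = 17 full seconds, remainder 19 frames.
17 s = 0 h 0 min 17 s.
Timecode: 00:00:17:19.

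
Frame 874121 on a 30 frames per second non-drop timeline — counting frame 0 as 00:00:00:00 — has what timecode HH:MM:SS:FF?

874121 ÷ 30 = 29137 full seconds, remainder 11 frames.
29137 s = 8 h 5 min 37 s.
Timecode: 08:05:37:11.

08:05:37:11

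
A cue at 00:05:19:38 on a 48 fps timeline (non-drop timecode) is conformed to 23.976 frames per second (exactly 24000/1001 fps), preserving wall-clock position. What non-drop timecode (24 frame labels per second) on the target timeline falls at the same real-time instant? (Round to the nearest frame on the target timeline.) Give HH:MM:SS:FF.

Source frame index: (0×3600 + 5×60 + 19) × 48 + 38 = 15350.
Real time: 15350 / (48) = 7675/24 s.
Target frame: (7675/24) × (24000/1001) = 7675000/1001 ≈ 7667.333 → 7667.
At 24 labels/s: frame 7667 → 00:05:19:11.

00:05:19:11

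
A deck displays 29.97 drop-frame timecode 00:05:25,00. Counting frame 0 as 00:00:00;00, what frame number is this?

9740

Complete 10-minute blocks: 0, each 17982 frames → 0.
Remaining 5 whole minutes in the current block: 1800 + 4 × 1798 = 8992 frames.
Within the current minute: 25 × 30 + 0 − 2 = 748 (labels ;00/;01 skipped at this minute). Total = 0 + 8992 + 748 = 9740.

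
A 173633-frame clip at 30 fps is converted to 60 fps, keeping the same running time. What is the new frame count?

Target frames = source frames × (target rate / source rate) = 173633 × (60)/(30) = 173633 × 2 = 347266.

347266 frames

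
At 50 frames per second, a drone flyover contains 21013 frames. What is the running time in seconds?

420.26 seconds

Running time = 21013 / (50) = 420.26 s.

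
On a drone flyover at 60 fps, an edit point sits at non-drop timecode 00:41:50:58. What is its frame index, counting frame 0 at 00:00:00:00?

Total seconds to the label: (0 × 3600 + 41 × 60 + 50) = 2510.
Frame index = 2510 × 60 + 58 = 150658.

150658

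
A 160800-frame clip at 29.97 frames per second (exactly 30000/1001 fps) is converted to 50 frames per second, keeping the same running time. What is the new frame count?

268268 frames

Target frames = source frames × (target rate / source rate) = 160800 × (50)/(30000/1001) = 160800 × 1001/600 = 268268.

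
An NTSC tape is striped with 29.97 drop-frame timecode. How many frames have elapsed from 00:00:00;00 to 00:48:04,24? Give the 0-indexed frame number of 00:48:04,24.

86456

Complete 10-minute blocks: 4, each 17982 frames → 71928.
Remaining 8 whole minutes in the current block: 1800 + 7 × 1798 = 14386 frames.
Within the current minute: 4 × 30 + 24 − 2 = 142 (labels ;00/;01 skipped at this minute). Total = 71928 + 14386 + 142 = 86456.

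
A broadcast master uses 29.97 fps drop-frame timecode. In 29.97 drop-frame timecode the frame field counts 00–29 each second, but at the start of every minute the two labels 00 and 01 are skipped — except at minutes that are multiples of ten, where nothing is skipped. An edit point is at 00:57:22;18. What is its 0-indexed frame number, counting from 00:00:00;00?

103174

Complete 10-minute blocks: 5, each 17982 frames → 89910.
Remaining 7 whole minutes in the current block: 1800 + 6 × 1798 = 12588 frames.
Within the current minute: 22 × 30 + 18 − 2 = 676 (labels ;00/;01 skipped at this minute). Total = 89910 + 12588 + 676 = 103174.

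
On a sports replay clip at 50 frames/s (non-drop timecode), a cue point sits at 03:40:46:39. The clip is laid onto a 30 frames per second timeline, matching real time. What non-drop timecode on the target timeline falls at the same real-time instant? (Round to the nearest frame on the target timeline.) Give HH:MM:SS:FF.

Source frame index: (3×3600 + 40×60 + 46) × 50 + 39 = 662339.
Real time: 662339 / (50) = 662339/50 s.
Target frame: (662339/50) × (30) = 1987017/5 ≈ 397403.400 → 397403.
At 30 labels/s: frame 397403 → 03:40:46:23.

03:40:46:23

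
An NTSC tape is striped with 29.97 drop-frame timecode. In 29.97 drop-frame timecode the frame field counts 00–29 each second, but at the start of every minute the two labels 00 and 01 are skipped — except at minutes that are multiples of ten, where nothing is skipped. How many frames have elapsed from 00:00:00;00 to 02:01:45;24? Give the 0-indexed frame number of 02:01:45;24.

Complete 10-minute blocks: 12, each 17982 frames → 215784.
Remaining 1 whole minute in the current block: 1800 + 0 × 1798 = 1800 frames.
Within the current minute: 45 × 30 + 24 − 2 = 1372 (labels ;00/;01 skipped at this minute). Total = 215784 + 1800 + 1372 = 218956.

218956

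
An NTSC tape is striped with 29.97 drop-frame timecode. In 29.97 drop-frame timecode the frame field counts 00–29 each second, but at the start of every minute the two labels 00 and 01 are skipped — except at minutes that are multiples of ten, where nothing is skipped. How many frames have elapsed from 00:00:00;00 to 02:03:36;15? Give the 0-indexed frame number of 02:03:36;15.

222273

Complete 10-minute blocks: 12, each 17982 frames → 215784.
Remaining 3 whole minutes in the current block: 1800 + 2 × 1798 = 5396 frames.
Within the current minute: 36 × 30 + 15 − 2 = 1093 (labels ;00/;01 skipped at this minute). Total = 215784 + 5396 + 1093 = 222273.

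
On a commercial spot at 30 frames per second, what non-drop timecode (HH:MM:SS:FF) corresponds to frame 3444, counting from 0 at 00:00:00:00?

3444 ÷ 30 = 114 full seconds, remainder 24 frames.
114 s = 0 h 1 min 54 s.
Timecode: 00:01:54:24.

00:01:54:24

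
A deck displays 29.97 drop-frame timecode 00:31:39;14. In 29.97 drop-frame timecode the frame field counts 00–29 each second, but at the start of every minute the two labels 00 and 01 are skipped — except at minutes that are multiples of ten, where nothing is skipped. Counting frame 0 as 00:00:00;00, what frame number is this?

Complete 10-minute blocks: 3, each 17982 frames → 53946.
Remaining 1 whole minute in the current block: 1800 + 0 × 1798 = 1800 frames.
Within the current minute: 39 × 30 + 14 − 2 = 1182 (labels ;00/;01 skipped at this minute). Total = 53946 + 1800 + 1182 = 56928.

56928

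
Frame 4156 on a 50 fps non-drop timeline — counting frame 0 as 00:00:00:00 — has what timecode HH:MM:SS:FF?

4156 ÷ 50 = 83 full seconds, remainder 6 frames.
83 s = 0 h 1 min 23 s.
Timecode: 00:01:23:06.

00:01:23:06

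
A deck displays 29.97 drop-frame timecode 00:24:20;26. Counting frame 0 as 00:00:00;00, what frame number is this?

As if non-drop at 30 labels/s: (0 × 3600 + 24 × 60 + 20) × 30 + 26 = 43826.
Minute boundaries passed: 24; those not divisible by 10: 24 − 2 = 22; dropped labels = 2 × 22 = 44.
Actual frame index = 43826 − 44 = 43782.

43782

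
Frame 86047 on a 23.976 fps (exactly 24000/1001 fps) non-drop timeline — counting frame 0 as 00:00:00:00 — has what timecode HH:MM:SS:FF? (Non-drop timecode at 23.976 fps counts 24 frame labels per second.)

00:59:45:07

86047 ÷ 24 = 3585 full seconds, remainder 7 frames.
3585 s = 0 h 59 min 45 s.
Timecode: 00:59:45:07.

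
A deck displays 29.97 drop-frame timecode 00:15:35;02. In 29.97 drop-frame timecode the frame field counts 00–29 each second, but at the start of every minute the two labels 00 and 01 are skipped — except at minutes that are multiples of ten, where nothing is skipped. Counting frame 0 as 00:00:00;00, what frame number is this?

Complete 10-minute blocks: 1, each 17982 frames → 17982.
Remaining 5 whole minutes in the current block: 1800 + 4 × 1798 = 8992 frames.
Within the current minute: 35 × 30 + 2 − 2 = 1050 (labels ;00/;01 skipped at this minute). Total = 17982 + 8992 + 1050 = 28024.

28024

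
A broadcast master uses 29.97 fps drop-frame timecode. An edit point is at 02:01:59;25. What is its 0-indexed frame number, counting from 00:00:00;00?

Complete 10-minute blocks: 12, each 17982 frames → 215784.
Remaining 1 whole minute in the current block: 1800 + 0 × 1798 = 1800 frames.
Within the current minute: 59 × 30 + 25 − 2 = 1793 (labels ;00/;01 skipped at this minute). Total = 215784 + 1800 + 1793 = 219377.

219377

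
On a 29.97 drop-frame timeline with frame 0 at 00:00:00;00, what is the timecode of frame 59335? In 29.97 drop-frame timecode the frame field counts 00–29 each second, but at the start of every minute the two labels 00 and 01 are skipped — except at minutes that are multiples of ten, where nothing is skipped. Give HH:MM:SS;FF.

00:32:59;23

Ten DF minutes hold 17982 frames, so frame 59335 lies in block 3 (frames 53946–71927) with 5389 frames into that block.
The block's first minute is 1800 frames and the rest 1798 each; 5389 frames reaches minute 2, so 3 × 18 + 2 × 2 = 58 labels have been skipped so far.
Adding those back, label number 59335 + 58 = 59393 at 30 labels/s is 1979 s + 23 f = 0 h 32 min 59 s frame 23, i.e. 00:32:59;23.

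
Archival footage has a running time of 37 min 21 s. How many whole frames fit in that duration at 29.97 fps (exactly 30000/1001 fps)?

67162 frames

37 min 21 s = 2241 s.
Frames = 2241 × 30000/1001 = 67230000/1001 ≈ 67162.8372.
Complete frames: 67162.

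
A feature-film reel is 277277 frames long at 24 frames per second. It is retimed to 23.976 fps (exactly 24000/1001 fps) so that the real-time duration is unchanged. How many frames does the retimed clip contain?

277000 frames

Target frames = source frames × (target rate / source rate) = 277277 × (24000/1001)/(24) = 277277 × 1000/1001 = 277000.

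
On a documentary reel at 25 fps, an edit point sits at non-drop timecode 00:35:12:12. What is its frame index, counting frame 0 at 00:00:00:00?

52812

Total seconds to the label: (0 × 3600 + 35 × 60 + 12) = 2112.
Frame index = 2112 × 25 + 12 = 52812.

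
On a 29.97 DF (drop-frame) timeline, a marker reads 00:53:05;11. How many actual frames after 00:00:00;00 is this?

95465

As if non-drop at 30 labels/s: (0 × 3600 + 53 × 60 + 5) × 30 + 11 = 95561.
Minute boundaries passed: 53; those not divisible by 10: 53 − 5 = 48; dropped labels = 2 × 48 = 96.
Actual frame index = 95561 − 96 = 95465.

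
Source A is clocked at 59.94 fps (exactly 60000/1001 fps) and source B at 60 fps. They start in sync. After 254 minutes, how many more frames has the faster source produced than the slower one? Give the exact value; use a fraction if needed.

914400/1001 frames

254 min = 15240 s.
A emits 60000/1001 × 15240 = 914400000/1001 frames; B emits 60 × 15240 = 914400.
Difference = 914400/1001 frames (≈ 913.4865); B is ahead of A.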